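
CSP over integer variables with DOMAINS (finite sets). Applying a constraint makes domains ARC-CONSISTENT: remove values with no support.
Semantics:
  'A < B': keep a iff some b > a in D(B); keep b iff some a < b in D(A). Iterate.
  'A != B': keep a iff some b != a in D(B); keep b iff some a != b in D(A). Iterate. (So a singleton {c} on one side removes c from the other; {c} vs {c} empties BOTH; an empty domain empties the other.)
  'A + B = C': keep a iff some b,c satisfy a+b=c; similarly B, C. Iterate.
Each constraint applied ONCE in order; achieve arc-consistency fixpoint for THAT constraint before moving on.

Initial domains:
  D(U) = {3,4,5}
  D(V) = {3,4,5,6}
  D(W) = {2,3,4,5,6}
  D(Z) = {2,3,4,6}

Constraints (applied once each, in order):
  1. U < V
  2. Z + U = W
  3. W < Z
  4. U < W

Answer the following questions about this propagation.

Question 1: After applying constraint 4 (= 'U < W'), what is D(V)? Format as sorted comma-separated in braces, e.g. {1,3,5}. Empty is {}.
Constraint 1 (U < V) on D(U)={3,4,5} D(V)={3,4,5,6}: V {3,4,5,6}->{4,5,6}
Constraint 2 (Z + U = W) on D(Z)={2,3,4,6} D(U)={3,4,5} D(W)={2,3,4,5,6}: Z {2,3,4,6}->{2,3}; U {3,4,5}->{3,4}; W {2,3,4,5,6}->{5,6}
Constraint 3 (W < Z) on D(W)={5,6} D(Z)={2,3}: W {5,6}->{}; Z {2,3}->{}
Constraint 4 (U < W) on D(U)={3,4} D(W)={}: U {3,4}->{}
So after constraint 4: D(V) = {4,5,6}

Answer: {4,5,6}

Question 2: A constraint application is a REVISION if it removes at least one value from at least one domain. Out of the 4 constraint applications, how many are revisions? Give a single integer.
Constraint 1 (U < V) on D(U)={3,4,5} D(V)={3,4,5,6}: V {3,4,5,6}->{4,5,6} => REVISION
Constraint 2 (Z + U = W) on D(Z)={2,3,4,6} D(U)={3,4,5} D(W)={2,3,4,5,6}: Z {2,3,4,6}->{2,3}; U {3,4,5}->{3,4}; W {2,3,4,5,6}->{5,6} => REVISION
Constraint 3 (W < Z) on D(W)={5,6} D(Z)={2,3}: W {5,6}->{}; Z {2,3}->{} => REVISION
Constraint 4 (U < W) on D(U)={3,4} D(W)={}: U {3,4}->{} => REVISION
Total revisions = 4

Answer: 4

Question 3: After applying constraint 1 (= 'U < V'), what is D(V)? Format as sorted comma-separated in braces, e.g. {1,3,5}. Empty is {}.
Answer: {4,5,6}

Derivation:
Constraint 1 (U < V) on D(U)={3,4,5} D(V)={3,4,5,6}: V {3,4,5,6}->{4,5,6}
So after constraint 1: D(V) = {4,5,6}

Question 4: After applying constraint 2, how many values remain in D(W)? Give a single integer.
Constraint 1 (U < V) on D(U)={3,4,5} D(V)={3,4,5,6}: V {3,4,5,6}->{4,5,6}
Constraint 2 (Z + U = W) on D(Z)={2,3,4,6} D(U)={3,4,5} D(W)={2,3,4,5,6}: Z {2,3,4,6}->{2,3}; U {3,4,5}->{3,4}; W {2,3,4,5,6}->{5,6}
So after constraint 2: D(W)={5,6}, size = 2

Answer: 2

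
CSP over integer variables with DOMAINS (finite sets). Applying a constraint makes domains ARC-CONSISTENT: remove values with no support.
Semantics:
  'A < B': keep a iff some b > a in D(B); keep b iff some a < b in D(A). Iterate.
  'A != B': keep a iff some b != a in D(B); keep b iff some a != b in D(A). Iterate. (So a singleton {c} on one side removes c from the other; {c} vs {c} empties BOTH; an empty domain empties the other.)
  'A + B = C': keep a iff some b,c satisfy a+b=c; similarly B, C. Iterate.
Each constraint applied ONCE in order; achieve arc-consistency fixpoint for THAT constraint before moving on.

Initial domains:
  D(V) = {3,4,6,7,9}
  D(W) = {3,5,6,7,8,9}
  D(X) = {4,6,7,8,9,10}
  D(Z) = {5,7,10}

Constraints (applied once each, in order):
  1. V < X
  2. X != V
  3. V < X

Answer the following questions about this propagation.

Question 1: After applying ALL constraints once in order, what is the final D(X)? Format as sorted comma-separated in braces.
Constraint 1 (V < X) on D(V)={3,4,6,7,9} D(X)={4,6,7,8,9,10}: no change
Constraint 2 (X != V) on D(X)={4,6,7,8,9,10} D(V)={3,4,6,7,9}: no change
Constraint 3 (V < X) on D(V)={3,4,6,7,9} D(X)={4,6,7,8,9,10}: no change
So after all 3 constraints: D(X) = {4,6,7,8,9,10}

Answer: {4,6,7,8,9,10}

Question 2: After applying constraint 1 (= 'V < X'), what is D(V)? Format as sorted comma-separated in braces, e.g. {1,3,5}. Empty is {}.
Answer: {3,4,6,7,9}

Derivation:
Constraint 1 (V < X) on D(V)={3,4,6,7,9} D(X)={4,6,7,8,9,10}: no change
So after constraint 1: D(V) = {3,4,6,7,9}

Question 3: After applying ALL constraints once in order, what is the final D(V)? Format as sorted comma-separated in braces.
Constraint 1 (V < X) on D(V)={3,4,6,7,9} D(X)={4,6,7,8,9,10}: no change
Constraint 2 (X != V) on D(X)={4,6,7,8,9,10} D(V)={3,4,6,7,9}: no change
Constraint 3 (V < X) on D(V)={3,4,6,7,9} D(X)={4,6,7,8,9,10}: no change
So after all 3 constraints: D(V) = {3,4,6,7,9}

Answer: {3,4,6,7,9}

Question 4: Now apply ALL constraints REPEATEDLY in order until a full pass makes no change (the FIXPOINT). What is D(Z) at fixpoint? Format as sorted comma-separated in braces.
Answer: {5,7,10}

Derivation:
pass 0 (initial): D(Z)={5,7,10}
pass 1: no change
Fixpoint after 1 passes: D(Z) = {5,7,10}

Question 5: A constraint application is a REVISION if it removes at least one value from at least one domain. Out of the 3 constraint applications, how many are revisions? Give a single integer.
Answer: 0

Derivation:
Constraint 1 (V < X) on D(V)={3,4,6,7,9} D(X)={4,6,7,8,9,10}: no change => not a revision
Constraint 2 (X != V) on D(X)={4,6,7,8,9,10} D(V)={3,4,6,7,9}: no change => not a revision
Constraint 3 (V < X) on D(V)={3,4,6,7,9} D(X)={4,6,7,8,9,10}: no change => not a revision
Total revisions = 0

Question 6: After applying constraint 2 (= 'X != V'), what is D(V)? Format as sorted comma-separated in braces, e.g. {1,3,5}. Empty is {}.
Constraint 1 (V < X) on D(V)={3,4,6,7,9} D(X)={4,6,7,8,9,10}: no change
Constraint 2 (X != V) on D(X)={4,6,7,8,9,10} D(V)={3,4,6,7,9}: no change
So after constraint 2: D(V) = {3,4,6,7,9}

Answer: {3,4,6,7,9}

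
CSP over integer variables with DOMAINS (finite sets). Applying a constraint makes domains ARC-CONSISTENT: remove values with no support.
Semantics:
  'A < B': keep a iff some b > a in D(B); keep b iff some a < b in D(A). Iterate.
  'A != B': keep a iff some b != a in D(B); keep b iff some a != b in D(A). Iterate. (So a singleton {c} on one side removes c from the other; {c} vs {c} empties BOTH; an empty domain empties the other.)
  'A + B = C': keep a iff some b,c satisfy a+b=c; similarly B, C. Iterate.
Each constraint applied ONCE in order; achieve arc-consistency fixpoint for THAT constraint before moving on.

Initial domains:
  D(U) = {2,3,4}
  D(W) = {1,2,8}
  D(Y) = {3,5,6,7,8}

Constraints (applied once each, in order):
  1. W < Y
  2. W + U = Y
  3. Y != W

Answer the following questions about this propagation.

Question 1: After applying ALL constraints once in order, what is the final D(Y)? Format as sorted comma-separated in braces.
Constraint 1 (W < Y) on D(W)={1,2,8} D(Y)={3,5,6,7,8}: W {1,2,8}->{1,2}
Constraint 2 (W + U = Y) on D(W)={1,2} D(U)={2,3,4} D(Y)={3,5,6,7,8}: Y {3,5,6,7,8}->{3,5,6}
Constraint 3 (Y != W) on D(Y)={3,5,6} D(W)={1,2}: no change
So after all 3 constraints: D(Y) = {3,5,6}

Answer: {3,5,6}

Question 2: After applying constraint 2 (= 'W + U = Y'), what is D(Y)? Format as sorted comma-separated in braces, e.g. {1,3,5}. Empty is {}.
Answer: {3,5,6}

Derivation:
Constraint 1 (W < Y) on D(W)={1,2,8} D(Y)={3,5,6,7,8}: W {1,2,8}->{1,2}
Constraint 2 (W + U = Y) on D(W)={1,2} D(U)={2,3,4} D(Y)={3,5,6,7,8}: Y {3,5,6,7,8}->{3,5,6}
So after constraint 2: D(Y) = {3,5,6}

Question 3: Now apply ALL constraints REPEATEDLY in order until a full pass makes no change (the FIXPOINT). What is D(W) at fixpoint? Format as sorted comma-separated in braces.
Answer: {1,2}

Derivation:
pass 0 (initial): D(W)={1,2,8}
pass 1: W {1,2,8}->{1,2}; Y {3,5,6,7,8}->{3,5,6}
pass 2: no change
Fixpoint after 2 passes: D(W) = {1,2}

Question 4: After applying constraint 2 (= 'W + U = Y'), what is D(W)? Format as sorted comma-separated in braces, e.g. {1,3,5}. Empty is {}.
Answer: {1,2}

Derivation:
Constraint 1 (W < Y) on D(W)={1,2,8} D(Y)={3,5,6,7,8}: W {1,2,8}->{1,2}
Constraint 2 (W + U = Y) on D(W)={1,2} D(U)={2,3,4} D(Y)={3,5,6,7,8}: Y {3,5,6,7,8}->{3,5,6}
So after constraint 2: D(W) = {1,2}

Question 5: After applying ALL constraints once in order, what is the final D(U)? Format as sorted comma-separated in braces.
Answer: {2,3,4}

Derivation:
Constraint 1 (W < Y) on D(W)={1,2,8} D(Y)={3,5,6,7,8}: W {1,2,8}->{1,2}
Constraint 2 (W + U = Y) on D(W)={1,2} D(U)={2,3,4} D(Y)={3,5,6,7,8}: Y {3,5,6,7,8}->{3,5,6}
Constraint 3 (Y != W) on D(Y)={3,5,6} D(W)={1,2}: no change
So after all 3 constraints: D(U) = {2,3,4}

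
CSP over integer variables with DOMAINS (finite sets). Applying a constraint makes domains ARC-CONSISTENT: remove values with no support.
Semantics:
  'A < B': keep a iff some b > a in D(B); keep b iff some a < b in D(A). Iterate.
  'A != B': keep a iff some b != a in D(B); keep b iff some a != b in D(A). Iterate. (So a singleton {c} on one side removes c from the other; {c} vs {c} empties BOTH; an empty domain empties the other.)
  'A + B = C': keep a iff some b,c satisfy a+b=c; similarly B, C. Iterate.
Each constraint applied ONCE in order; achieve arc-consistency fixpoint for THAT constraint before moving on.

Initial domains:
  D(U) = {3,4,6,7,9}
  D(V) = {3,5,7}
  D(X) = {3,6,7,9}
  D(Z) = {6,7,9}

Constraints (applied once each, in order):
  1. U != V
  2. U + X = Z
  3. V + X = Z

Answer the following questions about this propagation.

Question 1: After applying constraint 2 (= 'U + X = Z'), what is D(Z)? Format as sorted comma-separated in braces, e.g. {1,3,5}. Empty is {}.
Answer: {6,7,9}

Derivation:
Constraint 1 (U != V) on D(U)={3,4,6,7,9} D(V)={3,5,7}: no change
Constraint 2 (U + X = Z) on D(U)={3,4,6,7,9} D(X)={3,6,7,9} D(Z)={6,7,9}: U {3,4,6,7,9}->{3,4,6}; X {3,6,7,9}->{3,6}
So after constraint 2: D(Z) = {6,7,9}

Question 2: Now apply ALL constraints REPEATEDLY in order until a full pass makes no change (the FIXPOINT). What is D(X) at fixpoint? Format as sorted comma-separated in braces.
Answer: {}

Derivation:
pass 0 (initial): D(X)={3,6,7,9}
pass 1: U {3,4,6,7,9}->{3,4,6}; V {3,5,7}->{3}; X {3,6,7,9}->{3,6}; Z {6,7,9}->{6,9}
pass 2: U {3,4,6}->{6}; V {3}->{}; X {3,6}->{}; Z {6,9}->{}
pass 3: U {6}->{}
pass 4: no change
Fixpoint after 4 passes: D(X) = {}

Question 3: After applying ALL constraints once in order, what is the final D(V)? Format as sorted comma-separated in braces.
Answer: {3}

Derivation:
Constraint 1 (U != V) on D(U)={3,4,6,7,9} D(V)={3,5,7}: no change
Constraint 2 (U + X = Z) on D(U)={3,4,6,7,9} D(X)={3,6,7,9} D(Z)={6,7,9}: U {3,4,6,7,9}->{3,4,6}; X {3,6,7,9}->{3,6}
Constraint 3 (V + X = Z) on D(V)={3,5,7} D(X)={3,6} D(Z)={6,7,9}: V {3,5,7}->{3}; Z {6,7,9}->{6,9}
So after all 3 constraints: D(V) = {3}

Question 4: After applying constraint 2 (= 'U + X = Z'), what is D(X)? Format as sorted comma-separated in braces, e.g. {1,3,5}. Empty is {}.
Constraint 1 (U != V) on D(U)={3,4,6,7,9} D(V)={3,5,7}: no change
Constraint 2 (U + X = Z) on D(U)={3,4,6,7,9} D(X)={3,6,7,9} D(Z)={6,7,9}: U {3,4,6,7,9}->{3,4,6}; X {3,6,7,9}->{3,6}
So after constraint 2: D(X) = {3,6}

Answer: {3,6}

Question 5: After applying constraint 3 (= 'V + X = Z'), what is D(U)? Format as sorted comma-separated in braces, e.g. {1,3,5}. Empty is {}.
Constraint 1 (U != V) on D(U)={3,4,6,7,9} D(V)={3,5,7}: no change
Constraint 2 (U + X = Z) on D(U)={3,4,6,7,9} D(X)={3,6,7,9} D(Z)={6,7,9}: U {3,4,6,7,9}->{3,4,6}; X {3,6,7,9}->{3,6}
Constraint 3 (V + X = Z) on D(V)={3,5,7} D(X)={3,6} D(Z)={6,7,9}: V {3,5,7}->{3}; Z {6,7,9}->{6,9}
So after constraint 3: D(U) = {3,4,6}

Answer: {3,4,6}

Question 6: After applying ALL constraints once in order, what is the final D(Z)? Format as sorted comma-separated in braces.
Constraint 1 (U != V) on D(U)={3,4,6,7,9} D(V)={3,5,7}: no change
Constraint 2 (U + X = Z) on D(U)={3,4,6,7,9} D(X)={3,6,7,9} D(Z)={6,7,9}: U {3,4,6,7,9}->{3,4,6}; X {3,6,7,9}->{3,6}
Constraint 3 (V + X = Z) on D(V)={3,5,7} D(X)={3,6} D(Z)={6,7,9}: V {3,5,7}->{3}; Z {6,7,9}->{6,9}
So after all 3 constraints: D(Z) = {6,9}

Answer: {6,9}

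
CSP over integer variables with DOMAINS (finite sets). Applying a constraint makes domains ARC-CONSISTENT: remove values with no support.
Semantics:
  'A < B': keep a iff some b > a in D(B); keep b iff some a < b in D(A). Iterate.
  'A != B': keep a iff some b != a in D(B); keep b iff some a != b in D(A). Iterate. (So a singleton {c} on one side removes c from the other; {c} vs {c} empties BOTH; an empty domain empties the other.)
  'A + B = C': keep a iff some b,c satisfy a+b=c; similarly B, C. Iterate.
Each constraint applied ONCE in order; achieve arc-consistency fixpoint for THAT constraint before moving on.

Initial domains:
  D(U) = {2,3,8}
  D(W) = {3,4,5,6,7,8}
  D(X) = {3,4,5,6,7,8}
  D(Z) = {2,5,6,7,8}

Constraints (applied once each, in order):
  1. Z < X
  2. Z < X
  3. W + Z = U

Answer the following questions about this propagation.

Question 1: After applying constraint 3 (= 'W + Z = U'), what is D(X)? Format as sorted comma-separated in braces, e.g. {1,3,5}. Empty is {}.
Constraint 1 (Z < X) on D(Z)={2,5,6,7,8} D(X)={3,4,5,6,7,8}: Z {2,5,6,7,8}->{2,5,6,7}
Constraint 2 (Z < X) on D(Z)={2,5,6,7} D(X)={3,4,5,6,7,8}: no change
Constraint 3 (W + Z = U) on D(W)={3,4,5,6,7,8} D(Z)={2,5,6,7} D(U)={2,3,8}: W {3,4,5,6,7,8}->{3,6}; Z {2,5,6,7}->{2,5}; U {2,3,8}->{8}
So after constraint 3: D(X) = {3,4,5,6,7,8}

Answer: {3,4,5,6,7,8}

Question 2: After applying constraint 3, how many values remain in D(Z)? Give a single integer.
Answer: 2

Derivation:
Constraint 1 (Z < X) on D(Z)={2,5,6,7,8} D(X)={3,4,5,6,7,8}: Z {2,5,6,7,8}->{2,5,6,7}
Constraint 2 (Z < X) on D(Z)={2,5,6,7} D(X)={3,4,5,6,7,8}: no change
Constraint 3 (W + Z = U) on D(W)={3,4,5,6,7,8} D(Z)={2,5,6,7} D(U)={2,3,8}: W {3,4,5,6,7,8}->{3,6}; Z {2,5,6,7}->{2,5}; U {2,3,8}->{8}
So after constraint 3: D(Z)={2,5}, size = 2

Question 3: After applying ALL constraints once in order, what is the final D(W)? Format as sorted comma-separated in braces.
Answer: {3,6}

Derivation:
Constraint 1 (Z < X) on D(Z)={2,5,6,7,8} D(X)={3,4,5,6,7,8}: Z {2,5,6,7,8}->{2,5,6,7}
Constraint 2 (Z < X) on D(Z)={2,5,6,7} D(X)={3,4,5,6,7,8}: no change
Constraint 3 (W + Z = U) on D(W)={3,4,5,6,7,8} D(Z)={2,5,6,7} D(U)={2,3,8}: W {3,4,5,6,7,8}->{3,6}; Z {2,5,6,7}->{2,5}; U {2,3,8}->{8}
So after all 3 constraints: D(W) = {3,6}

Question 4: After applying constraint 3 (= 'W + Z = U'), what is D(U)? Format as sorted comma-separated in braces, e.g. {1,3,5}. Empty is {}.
Answer: {8}

Derivation:
Constraint 1 (Z < X) on D(Z)={2,5,6,7,8} D(X)={3,4,5,6,7,8}: Z {2,5,6,7,8}->{2,5,6,7}
Constraint 2 (Z < X) on D(Z)={2,5,6,7} D(X)={3,4,5,6,7,8}: no change
Constraint 3 (W + Z = U) on D(W)={3,4,5,6,7,8} D(Z)={2,5,6,7} D(U)={2,3,8}: W {3,4,5,6,7,8}->{3,6}; Z {2,5,6,7}->{2,5}; U {2,3,8}->{8}
So after constraint 3: D(U) = {8}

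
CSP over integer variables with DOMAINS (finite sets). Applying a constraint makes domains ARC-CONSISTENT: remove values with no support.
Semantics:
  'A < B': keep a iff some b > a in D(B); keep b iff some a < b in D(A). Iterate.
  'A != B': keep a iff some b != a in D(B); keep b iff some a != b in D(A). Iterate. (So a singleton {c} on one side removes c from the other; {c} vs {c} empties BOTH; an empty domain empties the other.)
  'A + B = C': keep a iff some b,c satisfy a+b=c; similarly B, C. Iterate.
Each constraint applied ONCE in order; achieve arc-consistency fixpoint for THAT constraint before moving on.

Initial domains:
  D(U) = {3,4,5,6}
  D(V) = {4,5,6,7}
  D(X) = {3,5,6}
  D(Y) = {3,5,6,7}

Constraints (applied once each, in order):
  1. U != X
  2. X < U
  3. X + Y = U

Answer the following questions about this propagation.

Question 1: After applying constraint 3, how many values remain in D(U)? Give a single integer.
Answer: 1

Derivation:
Constraint 1 (U != X) on D(U)={3,4,5,6} D(X)={3,5,6}: no change
Constraint 2 (X < U) on D(X)={3,5,6} D(U)={3,4,5,6}: X {3,5,6}->{3,5}; U {3,4,5,6}->{4,5,6}
Constraint 3 (X + Y = U) on D(X)={3,5} D(Y)={3,5,6,7} D(U)={4,5,6}: X {3,5}->{3}; Y {3,5,6,7}->{3}; U {4,5,6}->{6}
So after constraint 3: D(U)={6}, size = 1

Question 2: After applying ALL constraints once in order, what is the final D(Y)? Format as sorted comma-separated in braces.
Constraint 1 (U != X) on D(U)={3,4,5,6} D(X)={3,5,6}: no change
Constraint 2 (X < U) on D(X)={3,5,6} D(U)={3,4,5,6}: X {3,5,6}->{3,5}; U {3,4,5,6}->{4,5,6}
Constraint 3 (X + Y = U) on D(X)={3,5} D(Y)={3,5,6,7} D(U)={4,5,6}: X {3,5}->{3}; Y {3,5,6,7}->{3}; U {4,5,6}->{6}
So after all 3 constraints: D(Y) = {3}

Answer: {3}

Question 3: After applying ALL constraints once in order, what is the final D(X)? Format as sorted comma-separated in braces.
Constraint 1 (U != X) on D(U)={3,4,5,6} D(X)={3,5,6}: no change
Constraint 2 (X < U) on D(X)={3,5,6} D(U)={3,4,5,6}: X {3,5,6}->{3,5}; U {3,4,5,6}->{4,5,6}
Constraint 3 (X + Y = U) on D(X)={3,5} D(Y)={3,5,6,7} D(U)={4,5,6}: X {3,5}->{3}; Y {3,5,6,7}->{3}; U {4,5,6}->{6}
So after all 3 constraints: D(X) = {3}

Answer: {3}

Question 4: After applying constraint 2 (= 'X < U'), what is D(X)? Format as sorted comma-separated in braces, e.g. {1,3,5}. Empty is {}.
Answer: {3,5}

Derivation:
Constraint 1 (U != X) on D(U)={3,4,5,6} D(X)={3,5,6}: no change
Constraint 2 (X < U) on D(X)={3,5,6} D(U)={3,4,5,6}: X {3,5,6}->{3,5}; U {3,4,5,6}->{4,5,6}
So after constraint 2: D(X) = {3,5}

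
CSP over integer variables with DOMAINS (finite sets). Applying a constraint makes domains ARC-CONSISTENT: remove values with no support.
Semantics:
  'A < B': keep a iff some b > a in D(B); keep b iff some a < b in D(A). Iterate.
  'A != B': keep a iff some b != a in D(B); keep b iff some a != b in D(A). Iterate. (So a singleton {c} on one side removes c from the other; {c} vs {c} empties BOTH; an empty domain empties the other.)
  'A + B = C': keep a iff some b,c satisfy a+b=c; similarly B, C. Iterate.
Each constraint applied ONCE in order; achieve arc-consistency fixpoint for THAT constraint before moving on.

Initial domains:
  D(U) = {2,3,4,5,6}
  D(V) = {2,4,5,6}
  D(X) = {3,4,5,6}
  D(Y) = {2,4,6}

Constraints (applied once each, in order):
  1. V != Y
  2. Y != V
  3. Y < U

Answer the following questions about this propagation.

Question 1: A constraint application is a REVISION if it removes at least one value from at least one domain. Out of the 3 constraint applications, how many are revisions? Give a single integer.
Answer: 1

Derivation:
Constraint 1 (V != Y) on D(V)={2,4,5,6} D(Y)={2,4,6}: no change => not a revision
Constraint 2 (Y != V) on D(Y)={2,4,6} D(V)={2,4,5,6}: no change => not a revision
Constraint 3 (Y < U) on D(Y)={2,4,6} D(U)={2,3,4,5,6}: Y {2,4,6}->{2,4}; U {2,3,4,5,6}->{3,4,5,6} => REVISION
Total revisions = 1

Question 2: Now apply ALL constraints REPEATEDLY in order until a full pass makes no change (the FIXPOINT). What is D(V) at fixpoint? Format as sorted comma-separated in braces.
pass 0 (initial): D(V)={2,4,5,6}
pass 1: U {2,3,4,5,6}->{3,4,5,6}; Y {2,4,6}->{2,4}
pass 2: no change
Fixpoint after 2 passes: D(V) = {2,4,5,6}

Answer: {2,4,5,6}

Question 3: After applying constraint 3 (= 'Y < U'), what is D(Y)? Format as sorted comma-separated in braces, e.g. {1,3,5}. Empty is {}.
Answer: {2,4}

Derivation:
Constraint 1 (V != Y) on D(V)={2,4,5,6} D(Y)={2,4,6}: no change
Constraint 2 (Y != V) on D(Y)={2,4,6} D(V)={2,4,5,6}: no change
Constraint 3 (Y < U) on D(Y)={2,4,6} D(U)={2,3,4,5,6}: Y {2,4,6}->{2,4}; U {2,3,4,5,6}->{3,4,5,6}
So after constraint 3: D(Y) = {2,4}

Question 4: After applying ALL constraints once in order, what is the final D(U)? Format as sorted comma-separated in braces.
Constraint 1 (V != Y) on D(V)={2,4,5,6} D(Y)={2,4,6}: no change
Constraint 2 (Y != V) on D(Y)={2,4,6} D(V)={2,4,5,6}: no change
Constraint 3 (Y < U) on D(Y)={2,4,6} D(U)={2,3,4,5,6}: Y {2,4,6}->{2,4}; U {2,3,4,5,6}->{3,4,5,6}
So after all 3 constraints: D(U) = {3,4,5,6}

Answer: {3,4,5,6}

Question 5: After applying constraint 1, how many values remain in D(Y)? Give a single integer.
Answer: 3

Derivation:
Constraint 1 (V != Y) on D(V)={2,4,5,6} D(Y)={2,4,6}: no change
So after constraint 1: D(Y)={2,4,6}, size = 3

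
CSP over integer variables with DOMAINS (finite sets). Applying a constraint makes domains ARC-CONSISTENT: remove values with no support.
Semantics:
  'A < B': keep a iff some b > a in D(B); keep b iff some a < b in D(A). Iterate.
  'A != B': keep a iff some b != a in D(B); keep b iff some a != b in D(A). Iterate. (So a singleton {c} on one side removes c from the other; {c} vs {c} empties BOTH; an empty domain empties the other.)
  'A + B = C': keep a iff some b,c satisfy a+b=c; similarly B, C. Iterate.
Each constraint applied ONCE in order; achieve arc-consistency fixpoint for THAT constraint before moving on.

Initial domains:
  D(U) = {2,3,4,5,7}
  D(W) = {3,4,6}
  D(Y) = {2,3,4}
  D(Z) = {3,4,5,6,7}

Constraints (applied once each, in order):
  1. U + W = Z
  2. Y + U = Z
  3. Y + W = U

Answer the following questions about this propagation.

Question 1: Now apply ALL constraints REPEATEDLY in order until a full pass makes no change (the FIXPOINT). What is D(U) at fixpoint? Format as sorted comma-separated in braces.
Answer: {}

Derivation:
pass 0 (initial): D(U)={2,3,4,5,7}
pass 1: U {2,3,4,5,7}->{}; W {3,4,6}->{}; Y {2,3,4}->{}; Z {3,4,5,6,7}->{5,6,7}
pass 2: Z {5,6,7}->{}
pass 3: no change
Fixpoint after 3 passes: D(U) = {}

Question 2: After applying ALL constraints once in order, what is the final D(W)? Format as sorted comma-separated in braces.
Answer: {}

Derivation:
Constraint 1 (U + W = Z) on D(U)={2,3,4,5,7} D(W)={3,4,6} D(Z)={3,4,5,6,7}: U {2,3,4,5,7}->{2,3,4}; W {3,4,6}->{3,4}; Z {3,4,5,6,7}->{5,6,7}
Constraint 2 (Y + U = Z) on D(Y)={2,3,4} D(U)={2,3,4} D(Z)={5,6,7}: no change
Constraint 3 (Y + W = U) on D(Y)={2,3,4} D(W)={3,4} D(U)={2,3,4}: Y {2,3,4}->{}; W {3,4}->{}; U {2,3,4}->{}
So after all 3 constraints: D(W) = {}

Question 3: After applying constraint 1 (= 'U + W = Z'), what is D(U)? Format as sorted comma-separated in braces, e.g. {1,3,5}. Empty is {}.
Answer: {2,3,4}

Derivation:
Constraint 1 (U + W = Z) on D(U)={2,3,4,5,7} D(W)={3,4,6} D(Z)={3,4,5,6,7}: U {2,3,4,5,7}->{2,3,4}; W {3,4,6}->{3,4}; Z {3,4,5,6,7}->{5,6,7}
So after constraint 1: D(U) = {2,3,4}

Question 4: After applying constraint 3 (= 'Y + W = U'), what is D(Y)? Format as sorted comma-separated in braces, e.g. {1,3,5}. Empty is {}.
Constraint 1 (U + W = Z) on D(U)={2,3,4,5,7} D(W)={3,4,6} D(Z)={3,4,5,6,7}: U {2,3,4,5,7}->{2,3,4}; W {3,4,6}->{3,4}; Z {3,4,5,6,7}->{5,6,7}
Constraint 2 (Y + U = Z) on D(Y)={2,3,4} D(U)={2,3,4} D(Z)={5,6,7}: no change
Constraint 3 (Y + W = U) on D(Y)={2,3,4} D(W)={3,4} D(U)={2,3,4}: Y {2,3,4}->{}; W {3,4}->{}; U {2,3,4}->{}
So after constraint 3: D(Y) = {}

Answer: {}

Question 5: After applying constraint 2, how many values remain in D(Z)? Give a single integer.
Constraint 1 (U + W = Z) on D(U)={2,3,4,5,7} D(W)={3,4,6} D(Z)={3,4,5,6,7}: U {2,3,4,5,7}->{2,3,4}; W {3,4,6}->{3,4}; Z {3,4,5,6,7}->{5,6,7}
Constraint 2 (Y + U = Z) on D(Y)={2,3,4} D(U)={2,3,4} D(Z)={5,6,7}: no change
So after constraint 2: D(Z)={5,6,7}, size = 3

Answer: 3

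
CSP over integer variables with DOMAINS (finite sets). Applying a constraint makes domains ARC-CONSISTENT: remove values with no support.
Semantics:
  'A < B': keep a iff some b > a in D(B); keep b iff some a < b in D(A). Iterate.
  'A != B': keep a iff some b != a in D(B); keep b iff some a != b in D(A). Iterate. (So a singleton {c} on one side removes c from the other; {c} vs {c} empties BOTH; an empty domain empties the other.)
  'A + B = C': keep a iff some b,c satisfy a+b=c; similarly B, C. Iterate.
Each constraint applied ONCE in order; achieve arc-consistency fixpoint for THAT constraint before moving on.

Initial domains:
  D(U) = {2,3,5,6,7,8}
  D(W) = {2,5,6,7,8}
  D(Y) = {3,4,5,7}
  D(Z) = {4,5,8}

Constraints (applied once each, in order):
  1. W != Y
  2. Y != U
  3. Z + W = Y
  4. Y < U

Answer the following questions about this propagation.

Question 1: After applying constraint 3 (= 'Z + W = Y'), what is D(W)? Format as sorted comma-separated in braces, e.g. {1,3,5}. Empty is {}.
Constraint 1 (W != Y) on D(W)={2,5,6,7,8} D(Y)={3,4,5,7}: no change
Constraint 2 (Y != U) on D(Y)={3,4,5,7} D(U)={2,3,5,6,7,8}: no change
Constraint 3 (Z + W = Y) on D(Z)={4,5,8} D(W)={2,5,6,7,8} D(Y)={3,4,5,7}: Z {4,5,8}->{5}; W {2,5,6,7,8}->{2}; Y {3,4,5,7}->{7}
So after constraint 3: D(W) = {2}

Answer: {2}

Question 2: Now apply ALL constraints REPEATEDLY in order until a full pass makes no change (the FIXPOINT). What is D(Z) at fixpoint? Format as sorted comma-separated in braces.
Answer: {5}

Derivation:
pass 0 (initial): D(Z)={4,5,8}
pass 1: U {2,3,5,6,7,8}->{8}; W {2,5,6,7,8}->{2}; Y {3,4,5,7}->{7}; Z {4,5,8}->{5}
pass 2: no change
Fixpoint after 2 passes: D(Z) = {5}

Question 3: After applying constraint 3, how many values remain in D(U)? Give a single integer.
Constraint 1 (W != Y) on D(W)={2,5,6,7,8} D(Y)={3,4,5,7}: no change
Constraint 2 (Y != U) on D(Y)={3,4,5,7} D(U)={2,3,5,6,7,8}: no change
Constraint 3 (Z + W = Y) on D(Z)={4,5,8} D(W)={2,5,6,7,8} D(Y)={3,4,5,7}: Z {4,5,8}->{5}; W {2,5,6,7,8}->{2}; Y {3,4,5,7}->{7}
So after constraint 3: D(U)={2,3,5,6,7,8}, size = 6

Answer: 6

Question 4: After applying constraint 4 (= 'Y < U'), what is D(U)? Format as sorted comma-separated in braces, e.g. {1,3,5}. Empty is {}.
Answer: {8}

Derivation:
Constraint 1 (W != Y) on D(W)={2,5,6,7,8} D(Y)={3,4,5,7}: no change
Constraint 2 (Y != U) on D(Y)={3,4,5,7} D(U)={2,3,5,6,7,8}: no change
Constraint 3 (Z + W = Y) on D(Z)={4,5,8} D(W)={2,5,6,7,8} D(Y)={3,4,5,7}: Z {4,5,8}->{5}; W {2,5,6,7,8}->{2}; Y {3,4,5,7}->{7}
Constraint 4 (Y < U) on D(Y)={7} D(U)={2,3,5,6,7,8}: U {2,3,5,6,7,8}->{8}
So after constraint 4: D(U) = {8}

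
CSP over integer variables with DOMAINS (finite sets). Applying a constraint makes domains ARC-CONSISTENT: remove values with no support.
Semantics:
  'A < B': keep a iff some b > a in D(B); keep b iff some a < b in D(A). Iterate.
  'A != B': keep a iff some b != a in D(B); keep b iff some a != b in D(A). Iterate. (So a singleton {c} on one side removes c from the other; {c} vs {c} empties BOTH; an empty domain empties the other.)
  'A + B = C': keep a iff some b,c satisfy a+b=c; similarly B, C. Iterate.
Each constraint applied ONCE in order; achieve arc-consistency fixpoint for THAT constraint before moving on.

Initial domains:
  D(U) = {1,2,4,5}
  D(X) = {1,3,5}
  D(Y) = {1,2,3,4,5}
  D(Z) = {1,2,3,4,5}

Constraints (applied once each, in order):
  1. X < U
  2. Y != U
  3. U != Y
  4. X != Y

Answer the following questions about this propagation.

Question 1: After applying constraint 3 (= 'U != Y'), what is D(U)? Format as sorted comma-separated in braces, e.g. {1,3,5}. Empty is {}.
Answer: {2,4,5}

Derivation:
Constraint 1 (X < U) on D(X)={1,3,5} D(U)={1,2,4,5}: X {1,3,5}->{1,3}; U {1,2,4,5}->{2,4,5}
Constraint 2 (Y != U) on D(Y)={1,2,3,4,5} D(U)={2,4,5}: no change
Constraint 3 (U != Y) on D(U)={2,4,5} D(Y)={1,2,3,4,5}: no change
So after constraint 3: D(U) = {2,4,5}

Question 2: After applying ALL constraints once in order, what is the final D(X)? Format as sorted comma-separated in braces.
Answer: {1,3}

Derivation:
Constraint 1 (X < U) on D(X)={1,3,5} D(U)={1,2,4,5}: X {1,3,5}->{1,3}; U {1,2,4,5}->{2,4,5}
Constraint 2 (Y != U) on D(Y)={1,2,3,4,5} D(U)={2,4,5}: no change
Constraint 3 (U != Y) on D(U)={2,4,5} D(Y)={1,2,3,4,5}: no change
Constraint 4 (X != Y) on D(X)={1,3} D(Y)={1,2,3,4,5}: no change
So after all 4 constraints: D(X) = {1,3}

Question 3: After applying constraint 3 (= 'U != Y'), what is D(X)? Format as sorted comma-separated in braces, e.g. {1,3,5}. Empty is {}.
Answer: {1,3}

Derivation:
Constraint 1 (X < U) on D(X)={1,3,5} D(U)={1,2,4,5}: X {1,3,5}->{1,3}; U {1,2,4,5}->{2,4,5}
Constraint 2 (Y != U) on D(Y)={1,2,3,4,5} D(U)={2,4,5}: no change
Constraint 3 (U != Y) on D(U)={2,4,5} D(Y)={1,2,3,4,5}: no change
So after constraint 3: D(X) = {1,3}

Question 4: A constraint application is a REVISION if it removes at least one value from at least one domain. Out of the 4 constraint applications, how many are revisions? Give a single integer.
Constraint 1 (X < U) on D(X)={1,3,5} D(U)={1,2,4,5}: X {1,3,5}->{1,3}; U {1,2,4,5}->{2,4,5} => REVISION
Constraint 2 (Y != U) on D(Y)={1,2,3,4,5} D(U)={2,4,5}: no change => not a revision
Constraint 3 (U != Y) on D(U)={2,4,5} D(Y)={1,2,3,4,5}: no change => not a revision
Constraint 4 (X != Y) on D(X)={1,3} D(Y)={1,2,3,4,5}: no change => not a revision
Total revisions = 1

Answer: 1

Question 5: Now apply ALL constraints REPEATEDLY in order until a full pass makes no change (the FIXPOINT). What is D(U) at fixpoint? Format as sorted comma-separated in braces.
Answer: {2,4,5}

Derivation:
pass 0 (initial): D(U)={1,2,4,5}
pass 1: U {1,2,4,5}->{2,4,5}; X {1,3,5}->{1,3}
pass 2: no change
Fixpoint after 2 passes: D(U) = {2,4,5}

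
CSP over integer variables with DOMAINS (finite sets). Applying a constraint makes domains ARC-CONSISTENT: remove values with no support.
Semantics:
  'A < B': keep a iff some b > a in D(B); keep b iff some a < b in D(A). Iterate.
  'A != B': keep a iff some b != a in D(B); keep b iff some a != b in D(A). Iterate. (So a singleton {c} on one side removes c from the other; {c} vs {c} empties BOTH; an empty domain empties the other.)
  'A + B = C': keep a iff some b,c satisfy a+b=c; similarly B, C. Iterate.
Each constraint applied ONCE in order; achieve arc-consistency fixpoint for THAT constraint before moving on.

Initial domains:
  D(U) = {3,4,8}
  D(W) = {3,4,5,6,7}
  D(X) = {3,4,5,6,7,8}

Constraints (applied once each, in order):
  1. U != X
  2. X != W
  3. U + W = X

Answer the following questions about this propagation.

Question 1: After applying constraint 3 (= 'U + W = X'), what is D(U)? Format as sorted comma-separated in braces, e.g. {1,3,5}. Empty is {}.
Answer: {3,4}

Derivation:
Constraint 1 (U != X) on D(U)={3,4,8} D(X)={3,4,5,6,7,8}: no change
Constraint 2 (X != W) on D(X)={3,4,5,6,7,8} D(W)={3,4,5,6,7}: no change
Constraint 3 (U + W = X) on D(U)={3,4,8} D(W)={3,4,5,6,7} D(X)={3,4,5,6,7,8}: U {3,4,8}->{3,4}; W {3,4,5,6,7}->{3,4,5}; X {3,4,5,6,7,8}->{6,7,8}
So after constraint 3: D(U) = {3,4}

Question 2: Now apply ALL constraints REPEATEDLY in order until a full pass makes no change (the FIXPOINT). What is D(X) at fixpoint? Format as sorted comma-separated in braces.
pass 0 (initial): D(X)={3,4,5,6,7,8}
pass 1: U {3,4,8}->{3,4}; W {3,4,5,6,7}->{3,4,5}; X {3,4,5,6,7,8}->{6,7,8}
pass 2: no change
Fixpoint after 2 passes: D(X) = {6,7,8}

Answer: {6,7,8}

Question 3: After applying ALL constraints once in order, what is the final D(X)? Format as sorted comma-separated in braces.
Answer: {6,7,8}

Derivation:
Constraint 1 (U != X) on D(U)={3,4,8} D(X)={3,4,5,6,7,8}: no change
Constraint 2 (X != W) on D(X)={3,4,5,6,7,8} D(W)={3,4,5,6,7}: no change
Constraint 3 (U + W = X) on D(U)={3,4,8} D(W)={3,4,5,6,7} D(X)={3,4,5,6,7,8}: U {3,4,8}->{3,4}; W {3,4,5,6,7}->{3,4,5}; X {3,4,5,6,7,8}->{6,7,8}
So after all 3 constraints: D(X) = {6,7,8}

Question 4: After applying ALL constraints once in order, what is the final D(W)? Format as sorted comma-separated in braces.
Answer: {3,4,5}

Derivation:
Constraint 1 (U != X) on D(U)={3,4,8} D(X)={3,4,5,6,7,8}: no change
Constraint 2 (X != W) on D(X)={3,4,5,6,7,8} D(W)={3,4,5,6,7}: no change
Constraint 3 (U + W = X) on D(U)={3,4,8} D(W)={3,4,5,6,7} D(X)={3,4,5,6,7,8}: U {3,4,8}->{3,4}; W {3,4,5,6,7}->{3,4,5}; X {3,4,5,6,7,8}->{6,7,8}
So after all 3 constraints: D(W) = {3,4,5}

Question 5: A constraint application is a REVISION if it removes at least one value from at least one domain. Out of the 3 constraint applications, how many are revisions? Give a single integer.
Answer: 1

Derivation:
Constraint 1 (U != X) on D(U)={3,4,8} D(X)={3,4,5,6,7,8}: no change => not a revision
Constraint 2 (X != W) on D(X)={3,4,5,6,7,8} D(W)={3,4,5,6,7}: no change => not a revision
Constraint 3 (U + W = X) on D(U)={3,4,8} D(W)={3,4,5,6,7} D(X)={3,4,5,6,7,8}: U {3,4,8}->{3,4}; W {3,4,5,6,7}->{3,4,5}; X {3,4,5,6,7,8}->{6,7,8} => REVISION
Total revisions = 1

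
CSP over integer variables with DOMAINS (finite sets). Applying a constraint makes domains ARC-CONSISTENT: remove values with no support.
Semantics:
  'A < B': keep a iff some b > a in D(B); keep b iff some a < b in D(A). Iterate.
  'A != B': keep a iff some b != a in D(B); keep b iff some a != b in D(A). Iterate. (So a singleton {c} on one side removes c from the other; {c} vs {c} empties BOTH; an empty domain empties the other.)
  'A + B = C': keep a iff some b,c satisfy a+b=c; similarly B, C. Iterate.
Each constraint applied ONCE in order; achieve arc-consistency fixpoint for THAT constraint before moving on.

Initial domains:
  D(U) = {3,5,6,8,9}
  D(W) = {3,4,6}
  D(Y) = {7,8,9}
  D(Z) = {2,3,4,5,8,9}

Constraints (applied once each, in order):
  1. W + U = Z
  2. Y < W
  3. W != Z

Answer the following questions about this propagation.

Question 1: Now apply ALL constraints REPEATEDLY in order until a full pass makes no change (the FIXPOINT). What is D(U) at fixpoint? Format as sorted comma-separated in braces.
pass 0 (initial): D(U)={3,5,6,8,9}
pass 1: U {3,5,6,8,9}->{3,5,6}; W {3,4,6}->{}; Y {7,8,9}->{}; Z {2,3,4,5,8,9}->{}
pass 2: U {3,5,6}->{}
pass 3: no change
Fixpoint after 3 passes: D(U) = {}

Answer: {}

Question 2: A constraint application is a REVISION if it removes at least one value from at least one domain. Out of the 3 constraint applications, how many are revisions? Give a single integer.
Answer: 3

Derivation:
Constraint 1 (W + U = Z) on D(W)={3,4,6} D(U)={3,5,6,8,9} D(Z)={2,3,4,5,8,9}: U {3,5,6,8,9}->{3,5,6}; Z {2,3,4,5,8,9}->{8,9} => REVISION
Constraint 2 (Y < W) on D(Y)={7,8,9} D(W)={3,4,6}: Y {7,8,9}->{}; W {3,4,6}->{} => REVISION
Constraint 3 (W != Z) on D(W)={} D(Z)={8,9}: Z {8,9}->{} => REVISION
Total revisions = 3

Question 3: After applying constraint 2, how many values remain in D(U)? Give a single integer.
Answer: 3

Derivation:
Constraint 1 (W + U = Z) on D(W)={3,4,6} D(U)={3,5,6,8,9} D(Z)={2,3,4,5,8,9}: U {3,5,6,8,9}->{3,5,6}; Z {2,3,4,5,8,9}->{8,9}
Constraint 2 (Y < W) on D(Y)={7,8,9} D(W)={3,4,6}: Y {7,8,9}->{}; W {3,4,6}->{}
So after constraint 2: D(U)={3,5,6}, size = 3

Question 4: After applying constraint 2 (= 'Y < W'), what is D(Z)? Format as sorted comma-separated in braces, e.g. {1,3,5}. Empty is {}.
Answer: {8,9}

Derivation:
Constraint 1 (W + U = Z) on D(W)={3,4,6} D(U)={3,5,6,8,9} D(Z)={2,3,4,5,8,9}: U {3,5,6,8,9}->{3,5,6}; Z {2,3,4,5,8,9}->{8,9}
Constraint 2 (Y < W) on D(Y)={7,8,9} D(W)={3,4,6}: Y {7,8,9}->{}; W {3,4,6}->{}
So after constraint 2: D(Z) = {8,9}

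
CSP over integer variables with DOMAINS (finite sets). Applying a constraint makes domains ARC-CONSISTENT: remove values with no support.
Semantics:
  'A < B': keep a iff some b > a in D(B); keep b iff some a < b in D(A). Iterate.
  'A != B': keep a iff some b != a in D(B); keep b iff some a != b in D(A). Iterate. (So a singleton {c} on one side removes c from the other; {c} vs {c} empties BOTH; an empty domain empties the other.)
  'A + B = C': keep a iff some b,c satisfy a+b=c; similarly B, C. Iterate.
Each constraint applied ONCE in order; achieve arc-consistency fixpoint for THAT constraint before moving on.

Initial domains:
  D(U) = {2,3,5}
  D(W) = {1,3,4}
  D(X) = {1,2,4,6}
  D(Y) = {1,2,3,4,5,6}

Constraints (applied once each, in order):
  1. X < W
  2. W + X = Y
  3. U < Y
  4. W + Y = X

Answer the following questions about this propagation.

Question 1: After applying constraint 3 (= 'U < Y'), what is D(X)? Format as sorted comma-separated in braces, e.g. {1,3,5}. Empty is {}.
Answer: {1,2}

Derivation:
Constraint 1 (X < W) on D(X)={1,2,4,6} D(W)={1,3,4}: X {1,2,4,6}->{1,2}; W {1,3,4}->{3,4}
Constraint 2 (W + X = Y) on D(W)={3,4} D(X)={1,2} D(Y)={1,2,3,4,5,6}: Y {1,2,3,4,5,6}->{4,5,6}
Constraint 3 (U < Y) on D(U)={2,3,5} D(Y)={4,5,6}: no change
So after constraint 3: D(X) = {1,2}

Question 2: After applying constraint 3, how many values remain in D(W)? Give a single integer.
Answer: 2

Derivation:
Constraint 1 (X < W) on D(X)={1,2,4,6} D(W)={1,3,4}: X {1,2,4,6}->{1,2}; W {1,3,4}->{3,4}
Constraint 2 (W + X = Y) on D(W)={3,4} D(X)={1,2} D(Y)={1,2,3,4,5,6}: Y {1,2,3,4,5,6}->{4,5,6}
Constraint 3 (U < Y) on D(U)={2,3,5} D(Y)={4,5,6}: no change
So after constraint 3: D(W)={3,4}, size = 2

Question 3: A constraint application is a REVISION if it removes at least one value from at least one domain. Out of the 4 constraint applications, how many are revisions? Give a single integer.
Constraint 1 (X < W) on D(X)={1,2,4,6} D(W)={1,3,4}: X {1,2,4,6}->{1,2}; W {1,3,4}->{3,4} => REVISION
Constraint 2 (W + X = Y) on D(W)={3,4} D(X)={1,2} D(Y)={1,2,3,4,5,6}: Y {1,2,3,4,5,6}->{4,5,6} => REVISION
Constraint 3 (U < Y) on D(U)={2,3,5} D(Y)={4,5,6}: no change => not a revision
Constraint 4 (W + Y = X) on D(W)={3,4} D(Y)={4,5,6} D(X)={1,2}: W {3,4}->{}; Y {4,5,6}->{}; X {1,2}->{} => REVISION
Total revisions = 3

Answer: 3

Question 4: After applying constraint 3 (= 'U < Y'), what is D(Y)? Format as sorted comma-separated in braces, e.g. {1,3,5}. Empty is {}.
Constraint 1 (X < W) on D(X)={1,2,4,6} D(W)={1,3,4}: X {1,2,4,6}->{1,2}; W {1,3,4}->{3,4}
Constraint 2 (W + X = Y) on D(W)={3,4} D(X)={1,2} D(Y)={1,2,3,4,5,6}: Y {1,2,3,4,5,6}->{4,5,6}
Constraint 3 (U < Y) on D(U)={2,3,5} D(Y)={4,5,6}: no change
So after constraint 3: D(Y) = {4,5,6}

Answer: {4,5,6}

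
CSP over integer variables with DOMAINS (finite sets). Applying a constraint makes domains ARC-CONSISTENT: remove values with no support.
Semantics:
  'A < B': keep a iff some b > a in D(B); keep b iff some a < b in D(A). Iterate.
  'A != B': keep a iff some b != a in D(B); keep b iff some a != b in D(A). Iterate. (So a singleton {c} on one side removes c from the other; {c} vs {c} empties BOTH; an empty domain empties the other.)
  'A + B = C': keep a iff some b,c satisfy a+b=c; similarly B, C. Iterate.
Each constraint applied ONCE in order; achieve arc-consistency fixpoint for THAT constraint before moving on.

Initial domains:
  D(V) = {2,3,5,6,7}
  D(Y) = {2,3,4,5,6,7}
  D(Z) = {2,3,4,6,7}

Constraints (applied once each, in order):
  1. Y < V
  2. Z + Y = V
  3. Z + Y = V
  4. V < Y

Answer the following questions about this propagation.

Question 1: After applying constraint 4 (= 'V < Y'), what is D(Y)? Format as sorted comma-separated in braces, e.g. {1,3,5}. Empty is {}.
Constraint 1 (Y < V) on D(Y)={2,3,4,5,6,7} D(V)={2,3,5,6,7}: Y {2,3,4,5,6,7}->{2,3,4,5,6}; V {2,3,5,6,7}->{3,5,6,7}
Constraint 2 (Z + Y = V) on D(Z)={2,3,4,6,7} D(Y)={2,3,4,5,6} D(V)={3,5,6,7}: Z {2,3,4,6,7}->{2,3,4}; Y {2,3,4,5,6}->{2,3,4,5}; V {3,5,6,7}->{5,6,7}
Constraint 3 (Z + Y = V) on D(Z)={2,3,4} D(Y)={2,3,4,5} D(V)={5,6,7}: no change
Constraint 4 (V < Y) on D(V)={5,6,7} D(Y)={2,3,4,5}: V {5,6,7}->{}; Y {2,3,4,5}->{}
So after constraint 4: D(Y) = {}

Answer: {}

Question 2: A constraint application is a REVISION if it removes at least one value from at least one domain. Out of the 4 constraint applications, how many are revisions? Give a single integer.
Constraint 1 (Y < V) on D(Y)={2,3,4,5,6,7} D(V)={2,3,5,6,7}: Y {2,3,4,5,6,7}->{2,3,4,5,6}; V {2,3,5,6,7}->{3,5,6,7} => REVISION
Constraint 2 (Z + Y = V) on D(Z)={2,3,4,6,7} D(Y)={2,3,4,5,6} D(V)={3,5,6,7}: Z {2,3,4,6,7}->{2,3,4}; Y {2,3,4,5,6}->{2,3,4,5}; V {3,5,6,7}->{5,6,7} => REVISION
Constraint 3 (Z + Y = V) on D(Z)={2,3,4} D(Y)={2,3,4,5} D(V)={5,6,7}: no change => not a revision
Constraint 4 (V < Y) on D(V)={5,6,7} D(Y)={2,3,4,5}: V {5,6,7}->{}; Y {2,3,4,5}->{} => REVISION
Total revisions = 3

Answer: 3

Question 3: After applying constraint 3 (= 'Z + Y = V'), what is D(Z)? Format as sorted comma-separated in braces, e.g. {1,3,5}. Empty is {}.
Answer: {2,3,4}

Derivation:
Constraint 1 (Y < V) on D(Y)={2,3,4,5,6,7} D(V)={2,3,5,6,7}: Y {2,3,4,5,6,7}->{2,3,4,5,6}; V {2,3,5,6,7}->{3,5,6,7}
Constraint 2 (Z + Y = V) on D(Z)={2,3,4,6,7} D(Y)={2,3,4,5,6} D(V)={3,5,6,7}: Z {2,3,4,6,7}->{2,3,4}; Y {2,3,4,5,6}->{2,3,4,5}; V {3,5,6,7}->{5,6,7}
Constraint 3 (Z + Y = V) on D(Z)={2,3,4} D(Y)={2,3,4,5} D(V)={5,6,7}: no change
So after constraint 3: D(Z) = {2,3,4}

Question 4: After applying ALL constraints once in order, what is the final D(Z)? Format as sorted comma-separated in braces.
Constraint 1 (Y < V) on D(Y)={2,3,4,5,6,7} D(V)={2,3,5,6,7}: Y {2,3,4,5,6,7}->{2,3,4,5,6}; V {2,3,5,6,7}->{3,5,6,7}
Constraint 2 (Z + Y = V) on D(Z)={2,3,4,6,7} D(Y)={2,3,4,5,6} D(V)={3,5,6,7}: Z {2,3,4,6,7}->{2,3,4}; Y {2,3,4,5,6}->{2,3,4,5}; V {3,5,6,7}->{5,6,7}
Constraint 3 (Z + Y = V) on D(Z)={2,3,4} D(Y)={2,3,4,5} D(V)={5,6,7}: no change
Constraint 4 (V < Y) on D(V)={5,6,7} D(Y)={2,3,4,5}: V {5,6,7}->{}; Y {2,3,4,5}->{}
So after all 4 constraints: D(Z) = {2,3,4}

Answer: {2,3,4}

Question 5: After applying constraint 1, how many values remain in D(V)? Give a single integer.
Constraint 1 (Y < V) on D(Y)={2,3,4,5,6,7} D(V)={2,3,5,6,7}: Y {2,3,4,5,6,7}->{2,3,4,5,6}; V {2,3,5,6,7}->{3,5,6,7}
So after constraint 1: D(V)={3,5,6,7}, size = 4

Answer: 4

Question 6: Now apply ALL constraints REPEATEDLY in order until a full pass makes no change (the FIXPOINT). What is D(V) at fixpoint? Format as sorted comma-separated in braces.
pass 0 (initial): D(V)={2,3,5,6,7}
pass 1: V {2,3,5,6,7}->{}; Y {2,3,4,5,6,7}->{}; Z {2,3,4,6,7}->{2,3,4}
pass 2: Z {2,3,4}->{}
pass 3: no change
Fixpoint after 3 passes: D(V) = {}

Answer: {}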